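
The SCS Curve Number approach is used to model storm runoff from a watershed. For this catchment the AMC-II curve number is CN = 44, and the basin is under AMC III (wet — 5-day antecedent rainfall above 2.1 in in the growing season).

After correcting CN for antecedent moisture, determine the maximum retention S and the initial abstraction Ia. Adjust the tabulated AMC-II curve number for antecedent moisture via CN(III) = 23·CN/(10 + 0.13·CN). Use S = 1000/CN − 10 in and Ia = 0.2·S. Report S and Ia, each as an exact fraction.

CN(III) from CN(II)=44: (23·44)/(10 + 0.13·44) = 25300/393 ≈ 64.377
S = 1000/(25300/393) − 10 = 1400/253 in ≈ 5.534 in
Initial abstraction Ia = S/5 = (1400/253)/5 = 280/253 ≈ 1.107 in

S = 1400/253 in ≈ 5.534 in; Ia = 280/253 in ≈ 1.107 in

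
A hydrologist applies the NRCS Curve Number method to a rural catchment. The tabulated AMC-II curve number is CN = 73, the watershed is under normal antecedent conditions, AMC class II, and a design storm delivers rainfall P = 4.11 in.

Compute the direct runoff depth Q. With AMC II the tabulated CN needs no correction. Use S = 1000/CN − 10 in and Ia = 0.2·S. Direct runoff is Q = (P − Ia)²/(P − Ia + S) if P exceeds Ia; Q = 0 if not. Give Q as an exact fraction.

Q = 201769203/125567300 in ≈ 1.607 in

AMC II — tabulated CN = 73 applies directly.
Retention S: 1000/CN − 10 with CN=73.000 → S = 270/73 ≈ 3.699 in
Initial abstraction Ia = S/5 = (270/73)/5 = 54/73 ≈ 0.740 in
P − Ia = 4.110 − 0.740 = 24603/7300 ≈ 3.370 in (> 0, runoff occurs)
Q: (24603/7300)² ÷ (51603/7300) = 201769203/125567300 in (≈ 1.607 in)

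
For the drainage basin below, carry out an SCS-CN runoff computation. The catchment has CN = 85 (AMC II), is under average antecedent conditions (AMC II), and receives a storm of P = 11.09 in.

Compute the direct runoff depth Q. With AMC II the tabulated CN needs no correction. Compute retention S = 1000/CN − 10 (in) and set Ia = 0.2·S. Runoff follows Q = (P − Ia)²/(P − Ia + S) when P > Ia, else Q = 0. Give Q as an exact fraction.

Average conditions: CN = 85 (no AMC adjustment).
Max retention: S = 1000/85 − 10 = 30/17 in (≈ 1.765 in)
Ia = 0.2·(30/17) = 6/17 in ≈ 0.353 in
P − Ia = 11.090 − 0.353 = 18253/1700 ≈ 10.737 in (> 0, runoff occurs)
Q = (18253/1700)²/((18253/1700) + 30/17) = (333172009/2890000)/(21253/1700) = 333172009/36130100 in ≈ 9.221 in

Q = 333172009/36130100 in ≈ 9.221 in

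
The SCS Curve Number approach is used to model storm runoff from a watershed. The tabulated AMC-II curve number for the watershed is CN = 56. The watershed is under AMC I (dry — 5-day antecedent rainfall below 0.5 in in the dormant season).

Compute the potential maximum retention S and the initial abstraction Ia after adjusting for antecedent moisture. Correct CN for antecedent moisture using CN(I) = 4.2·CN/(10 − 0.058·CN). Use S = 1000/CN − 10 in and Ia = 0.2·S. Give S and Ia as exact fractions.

S = 2750/147 in ≈ 18.707 in; Ia = 550/147 in ≈ 3.741 in

Adjust CN=56 to AMC I: 4.2·56/(10 − 0.058·56) → (1176/5) ÷ (844/125) = 7350/211 ≈ 34.834
Retention S: 1000/CN − 10 with CN=34.834 → S = 2750/147 ≈ 18.707 in
Initial abstraction Ia = S/5 = (2750/147)/5 = 550/147 ≈ 3.741 in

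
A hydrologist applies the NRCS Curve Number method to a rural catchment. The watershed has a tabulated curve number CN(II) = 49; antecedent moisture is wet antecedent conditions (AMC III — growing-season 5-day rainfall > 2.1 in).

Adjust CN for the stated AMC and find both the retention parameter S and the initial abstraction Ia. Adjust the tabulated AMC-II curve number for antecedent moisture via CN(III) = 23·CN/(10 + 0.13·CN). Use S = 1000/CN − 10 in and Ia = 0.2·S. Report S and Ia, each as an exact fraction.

Adjust CN=49 to AMC III: 23·49/(10 + 0.13·49) → 1127 ÷ (1637/100) = 112700/1637 ≈ 68.845
S = 1000/(112700/1637) − 10 = 5100/1127 in ≈ 4.525 in
Ia = 0.2S: 0.2·4.525 = 0.905 in (exactly 1020/1127)

S = 5100/1127 in ≈ 4.525 in; Ia = 1020/1127 in ≈ 0.905 in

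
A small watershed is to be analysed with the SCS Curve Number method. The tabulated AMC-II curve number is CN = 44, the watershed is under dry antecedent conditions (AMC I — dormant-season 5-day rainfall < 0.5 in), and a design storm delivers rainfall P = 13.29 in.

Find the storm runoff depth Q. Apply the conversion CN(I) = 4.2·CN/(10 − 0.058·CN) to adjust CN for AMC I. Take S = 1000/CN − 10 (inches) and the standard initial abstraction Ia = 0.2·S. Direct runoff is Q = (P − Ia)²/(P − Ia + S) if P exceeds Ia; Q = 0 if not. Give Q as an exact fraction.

Q = 569156449/408728100 in ≈ 1.393 in

Adjust CN=44 to AMC I: 4.2·44/(10 − 0.058·44) → (924/5) ÷ (931/125) = 3300/133 ≈ 24.812
S = 1000/(3300/133) − 10 = 1000/33 in ≈ 30.303 in
Initial abstraction Ia = S/5 = (1000/33)/5 = 200/33 ≈ 6.061 in
P − Ia = 13.290 − 6.061 = 23857/3300 ≈ 7.229 in (> 0, runoff occurs)
Q: (23857/3300)² ÷ (123857/3300) = 569156449/408728100 in (≈ 1.393 in)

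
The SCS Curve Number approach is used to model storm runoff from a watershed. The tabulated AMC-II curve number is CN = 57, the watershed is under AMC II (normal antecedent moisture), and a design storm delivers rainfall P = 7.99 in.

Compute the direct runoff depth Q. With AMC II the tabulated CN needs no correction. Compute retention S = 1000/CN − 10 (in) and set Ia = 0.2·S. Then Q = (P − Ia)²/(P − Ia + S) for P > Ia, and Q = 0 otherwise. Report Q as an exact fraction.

Average conditions: CN = 57 (no AMC adjustment).
S = 1000/57 − 10 = 430/57 in ≈ 7.544 in
Ia = 0.2S: 0.2·7.544 = 1.509 in (exactly 86/57)
Since P=7.990 > Ia=1.509: effective rainfall P−Ia = 36943/5700 in
Q: (36943/5700)² ÷ (79943/5700) = 1364785249/455675100 in (≈ 2.995 in)

Q = 1364785249/455675100 in ≈ 2.995 in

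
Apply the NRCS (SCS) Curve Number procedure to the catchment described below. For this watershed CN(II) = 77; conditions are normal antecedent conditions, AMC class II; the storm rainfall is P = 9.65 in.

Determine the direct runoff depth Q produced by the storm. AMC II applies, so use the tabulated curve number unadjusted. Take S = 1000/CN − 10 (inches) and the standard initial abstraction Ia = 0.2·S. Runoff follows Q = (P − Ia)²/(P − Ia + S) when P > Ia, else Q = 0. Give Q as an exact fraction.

Q = 194351481/28553140 in ≈ 6.807 in

AMC II — tabulated CN = 77 applies directly.
Max retention: S = 1000/77 − 10 = 230/77 in (≈ 2.987 in)
Ia = 0.2S: 0.2·2.987 = 0.597 in (exactly 46/77)
Since P=9.650 > Ia=0.597: effective rainfall P−Ia = 13941/1540 in
Q = (13941/1540)²/((13941/1540) + 230/77) = (194351481/2371600)/(18541/1540) = 194351481/28553140 in ≈ 6.807 in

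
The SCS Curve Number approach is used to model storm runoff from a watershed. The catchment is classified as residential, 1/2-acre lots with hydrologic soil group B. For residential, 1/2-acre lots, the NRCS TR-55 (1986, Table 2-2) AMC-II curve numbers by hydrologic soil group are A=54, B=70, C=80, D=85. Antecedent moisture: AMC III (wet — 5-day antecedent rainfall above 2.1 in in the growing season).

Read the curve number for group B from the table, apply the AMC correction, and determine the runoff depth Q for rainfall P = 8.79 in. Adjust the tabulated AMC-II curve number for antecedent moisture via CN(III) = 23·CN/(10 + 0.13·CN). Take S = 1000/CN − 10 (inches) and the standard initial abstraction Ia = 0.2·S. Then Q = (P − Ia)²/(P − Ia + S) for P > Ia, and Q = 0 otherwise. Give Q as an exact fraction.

Q = 2040599929/296095100 in ≈ 6.892 in

NRCS table: residential, 1/2-acre lots, soil group B → CN(II) = 70
Adjust CN=70 to AMC III: 23·70/(10 + 0.13·70) → 1610 ÷ (191/10) = 16100/191 ≈ 84.293
Retention S: 1000/CN − 10 with CN=84.293 → S = 300/161 ≈ 1.863 in
Ia = 0.2·(300/161) = 60/161 in ≈ 0.373 in
P − Ia = 8.790 − 0.373 = 135519/16100 ≈ 8.417 in (> 0, runoff occurs)
Q: (135519/16100)² ÷ (165519/16100) = 2040599929/296095100 in (≈ 6.892 in)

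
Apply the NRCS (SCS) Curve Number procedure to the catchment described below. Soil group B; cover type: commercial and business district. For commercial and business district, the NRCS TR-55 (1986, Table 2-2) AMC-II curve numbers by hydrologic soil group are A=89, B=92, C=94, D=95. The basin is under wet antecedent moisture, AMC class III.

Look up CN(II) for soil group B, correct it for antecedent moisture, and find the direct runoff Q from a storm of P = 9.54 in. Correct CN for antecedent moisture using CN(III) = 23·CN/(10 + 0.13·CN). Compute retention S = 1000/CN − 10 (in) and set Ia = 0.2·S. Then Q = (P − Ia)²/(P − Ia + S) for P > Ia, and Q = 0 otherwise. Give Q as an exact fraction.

Q = 62666610889/6885807850 in ≈ 9.101 in

NRCS table: commercial and business district, soil group B → CN(II) = 92
CN(III) from CN(II)=92: (23·92)/(10 + 0.13·92) = 52900/549 ≈ 96.357
Max retention: S = 1000/(52900/549) − 10 = 200/529 in (≈ 0.378 in)
Initial abstraction Ia = S/5 = (200/529)/5 = 40/529 ≈ 0.076 in
Since P=9.540 > Ia=0.076: effective rainfall P−Ia = 250333/26450 in
Runoff Q = (P−Ia)²/(P−Ia+S) = (9.464)²/(9.464+0.378) = 62666610889/6885807850 ≈ 9.101 in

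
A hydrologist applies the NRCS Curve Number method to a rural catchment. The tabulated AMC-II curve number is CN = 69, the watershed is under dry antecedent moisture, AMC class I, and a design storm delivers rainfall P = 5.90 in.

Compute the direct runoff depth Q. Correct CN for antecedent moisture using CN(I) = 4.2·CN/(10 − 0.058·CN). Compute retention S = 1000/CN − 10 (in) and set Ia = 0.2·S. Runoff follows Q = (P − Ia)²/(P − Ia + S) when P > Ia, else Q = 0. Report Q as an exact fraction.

Adjust CN=69 to AMC I: 4.2·69/(10 − 0.058·69) → (1449/5) ÷ (2999/500) = 144900/2999 ≈ 48.316
S = 1000/(144900/2999) − 10 = 15500/1449 in ≈ 10.697 in
Ia = 0.2·(15500/1449) = 3100/1449 in ≈ 2.139 in
P − Ia = 5.900 − 2.139 = 54491/14490 ≈ 3.761 in (> 0, runoff occurs)
Q = (54491/14490)²/((54491/14490) + 15500/1449) = (2969269081/209960100)/(209491/14490) = 2969269081/3035524590 in ≈ 0.978 in

Q = 2969269081/3035524590 in ≈ 0.978 in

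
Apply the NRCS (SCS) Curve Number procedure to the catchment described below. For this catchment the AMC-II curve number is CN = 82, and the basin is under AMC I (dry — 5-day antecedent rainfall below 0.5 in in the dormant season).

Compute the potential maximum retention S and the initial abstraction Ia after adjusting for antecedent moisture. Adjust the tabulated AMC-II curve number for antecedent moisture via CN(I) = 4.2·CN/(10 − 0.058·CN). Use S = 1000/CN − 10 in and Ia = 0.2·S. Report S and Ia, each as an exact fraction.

S = 1500/287 in ≈ 5.226 in; Ia = 300/287 in ≈ 1.045 in

CN(I) from CN(II)=82: (4.2·82)/(10 − 0.058·82) = 28700/437 ≈ 65.675
S = 1000/(28700/437) − 10 = 1500/287 in ≈ 5.226 in
Ia = 0.2·(1500/287) = 300/287 in ≈ 1.045 in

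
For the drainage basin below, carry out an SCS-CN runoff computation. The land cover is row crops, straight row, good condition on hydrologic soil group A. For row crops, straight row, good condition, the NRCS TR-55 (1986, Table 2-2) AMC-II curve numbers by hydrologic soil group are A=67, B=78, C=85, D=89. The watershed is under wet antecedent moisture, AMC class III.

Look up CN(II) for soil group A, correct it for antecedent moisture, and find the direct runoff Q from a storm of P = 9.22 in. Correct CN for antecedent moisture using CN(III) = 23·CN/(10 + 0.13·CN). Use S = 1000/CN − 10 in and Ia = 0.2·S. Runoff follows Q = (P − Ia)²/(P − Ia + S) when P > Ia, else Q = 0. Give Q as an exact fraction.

NRCS table: row crops, straight row, good condition, soil group A → CN(II) = 67
CN(III) from CN(II)=67: (23·67)/(10 + 0.13·67) = 154100/1871 ≈ 82.362
Max retention: S = 1000/(154100/1871) − 10 = 3300/1541 in (≈ 2.141 in)
Ia = 0.2·(3300/1541) = 660/1541 in ≈ 0.428 in
Since P=9.220 > Ia=0.428: effective rainfall P−Ia = 677401/77050 in
Q: (677401/77050)² ÷ (842401/77050) = 458872114801/64906997050 in (≈ 7.070 in)

Q = 458872114801/64906997050 in ≈ 7.070 in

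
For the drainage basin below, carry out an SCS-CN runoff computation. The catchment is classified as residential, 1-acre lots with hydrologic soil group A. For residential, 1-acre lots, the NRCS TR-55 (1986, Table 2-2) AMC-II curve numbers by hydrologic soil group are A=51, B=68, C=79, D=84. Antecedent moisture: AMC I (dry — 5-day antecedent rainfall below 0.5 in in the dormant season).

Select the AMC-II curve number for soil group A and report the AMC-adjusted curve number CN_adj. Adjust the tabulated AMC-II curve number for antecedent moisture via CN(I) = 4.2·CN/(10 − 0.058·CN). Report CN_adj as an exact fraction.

NRCS table: residential, 1-acre lots, soil group A → CN(II) = 51
Dry (AMC I): CN(I) = 4.2·51/(10 − 0.058·51) = (1071/5)/(3521/500) = 15300/503 ≈ 30.417

CN_adj = 15300/503 ≈ 30.417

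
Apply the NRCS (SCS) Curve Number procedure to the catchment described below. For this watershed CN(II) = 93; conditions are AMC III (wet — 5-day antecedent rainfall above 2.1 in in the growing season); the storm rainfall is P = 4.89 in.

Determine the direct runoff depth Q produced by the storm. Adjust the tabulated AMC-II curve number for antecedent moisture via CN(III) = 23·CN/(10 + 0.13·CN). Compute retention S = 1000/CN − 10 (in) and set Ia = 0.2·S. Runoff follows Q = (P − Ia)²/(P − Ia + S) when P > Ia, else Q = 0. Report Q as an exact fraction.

Q = 1064964144841/235711596900 in ≈ 4.518 in

Wet (AMC III): CN(III) = 23·93/(10 + 0.13·93) = 2139/(2209/100) = 213900/2209 ≈ 96.831
Retention S: 1000/CN − 10 with CN=96.831 → S = 700/2139 ≈ 0.327 in
Ia = 0.2S: 0.2·0.327 = 0.065 in (exactly 140/2139)
Excess rainfall: 4.890 − 0.065 = 4.825 in; P > Ia so Q > 0
Runoff Q = (P−Ia)²/(P−Ia+S) = (4.825)²/(4.825+0.327) = 1064964144841/235711596900 ≈ 4.518 in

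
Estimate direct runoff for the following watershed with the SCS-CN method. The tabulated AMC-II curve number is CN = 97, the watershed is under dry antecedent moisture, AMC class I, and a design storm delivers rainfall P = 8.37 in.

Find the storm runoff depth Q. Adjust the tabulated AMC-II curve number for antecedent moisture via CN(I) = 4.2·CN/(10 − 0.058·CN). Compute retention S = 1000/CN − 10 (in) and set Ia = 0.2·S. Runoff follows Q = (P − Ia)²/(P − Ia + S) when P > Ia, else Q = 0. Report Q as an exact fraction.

Dry (AMC I): CN(I) = 4.2·97/(10 − 0.058·97) = (2037/5)/(2187/500) = 67900/729 ≈ 93.141
Retention S: 1000/CN − 10 with CN=93.141 → S = 500/679 ≈ 0.736 in
Initial abstraction Ia = S/5 = (500/679)/5 = 100/679 ≈ 0.147 in
Excess rainfall: 8.370 − 0.147 = 8.223 in; P > Ia so Q > 0
Runoff Q = (P−Ia)²/(P−Ia+S) = (8.223)²/(8.223+0.736) = 311724572329/41305131700 ≈ 7.547 in

Q = 311724572329/41305131700 in ≈ 7.547 in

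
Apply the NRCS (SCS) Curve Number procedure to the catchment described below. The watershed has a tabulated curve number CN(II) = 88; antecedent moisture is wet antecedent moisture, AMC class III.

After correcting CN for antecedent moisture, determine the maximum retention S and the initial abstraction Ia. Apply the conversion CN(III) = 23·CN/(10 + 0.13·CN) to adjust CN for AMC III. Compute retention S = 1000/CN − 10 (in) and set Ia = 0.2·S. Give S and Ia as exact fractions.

S = 150/253 in ≈ 0.593 in; Ia = 30/253 in ≈ 0.119 in

CN(III) from CN(II)=88: (23·88)/(10 + 0.13·88) = 6325/67 ≈ 94.403
S = 1000/(6325/67) − 10 = 150/253 in ≈ 0.593 in
Ia = 0.2·(150/253) = 30/253 in ≈ 0.119 in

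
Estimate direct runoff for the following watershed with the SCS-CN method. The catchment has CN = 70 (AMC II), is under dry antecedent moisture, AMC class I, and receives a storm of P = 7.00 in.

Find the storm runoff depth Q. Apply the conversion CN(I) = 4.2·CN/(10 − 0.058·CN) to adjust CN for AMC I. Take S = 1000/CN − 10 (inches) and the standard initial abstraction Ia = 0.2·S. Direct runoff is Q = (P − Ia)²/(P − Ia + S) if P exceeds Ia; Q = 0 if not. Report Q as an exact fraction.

Dry (AMC I): CN(I) = 4.2·70/(10 − 0.058·70) = 294/(297/50) = 4900/99 ≈ 49.495
S = 1000/(4900/99) − 10 = 500/49 in ≈ 10.204 in
Ia = 0.2S: 0.2·10.204 = 2.041 in (exactly 100/49)
P − Ia = 7.000 − 2.041 = 243/49 ≈ 4.959 in (> 0, runoff occurs)
Q = (243/49)²/((243/49) + 500/49) = (59049/2401)/(743/49) = 59049/36407 in ≈ 1.622 in

Q = 59049/36407 in ≈ 1.622 in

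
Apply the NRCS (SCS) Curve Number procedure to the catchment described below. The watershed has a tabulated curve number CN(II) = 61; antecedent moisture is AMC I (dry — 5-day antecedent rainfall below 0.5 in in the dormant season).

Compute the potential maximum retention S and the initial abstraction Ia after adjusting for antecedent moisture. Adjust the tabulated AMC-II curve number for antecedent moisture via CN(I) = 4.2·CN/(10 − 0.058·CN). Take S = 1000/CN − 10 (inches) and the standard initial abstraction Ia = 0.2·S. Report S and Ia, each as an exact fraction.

Adjust CN=61 to AMC I: 4.2·61/(10 − 0.058·61) → (1281/5) ÷ (3231/500) = 42700/1077 ≈ 39.647
Max retention: S = 1000/(42700/1077) − 10 = 6500/427 in (≈ 15.222 in)
Ia = 0.2S: 0.2·15.222 = 3.044 in (exactly 1300/427)

S = 6500/427 in ≈ 15.222 in; Ia = 1300/427 in ≈ 3.044 in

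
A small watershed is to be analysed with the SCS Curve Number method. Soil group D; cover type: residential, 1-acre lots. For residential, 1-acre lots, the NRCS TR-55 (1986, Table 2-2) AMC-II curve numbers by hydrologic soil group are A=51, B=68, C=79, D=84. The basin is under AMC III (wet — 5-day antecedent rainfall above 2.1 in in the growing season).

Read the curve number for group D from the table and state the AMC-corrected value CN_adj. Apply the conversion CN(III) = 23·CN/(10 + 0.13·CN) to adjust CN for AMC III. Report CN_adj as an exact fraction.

CN_adj = 48300/523 ≈ 92.352

NRCS table: residential, 1-acre lots, soil group D → CN(II) = 84
Wet (AMC III): CN(III) = 23·84/(10 + 0.13·84) = 1932/(523/25) = 48300/523 ≈ 92.352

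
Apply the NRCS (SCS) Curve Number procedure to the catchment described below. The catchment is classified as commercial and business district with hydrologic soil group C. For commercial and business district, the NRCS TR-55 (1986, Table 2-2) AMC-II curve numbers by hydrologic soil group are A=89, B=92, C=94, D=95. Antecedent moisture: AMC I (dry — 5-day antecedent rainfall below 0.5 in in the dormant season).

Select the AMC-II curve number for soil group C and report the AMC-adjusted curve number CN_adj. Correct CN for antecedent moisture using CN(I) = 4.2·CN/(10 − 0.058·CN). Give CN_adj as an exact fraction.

CN_adj = 32900/379 ≈ 86.807

NRCS table: commercial and business district, soil group C → CN(II) = 94
Dry (AMC I): CN(I) = 4.2·94/(10 − 0.058·94) = (1974/5)/(1137/250) = 32900/379 ≈ 86.807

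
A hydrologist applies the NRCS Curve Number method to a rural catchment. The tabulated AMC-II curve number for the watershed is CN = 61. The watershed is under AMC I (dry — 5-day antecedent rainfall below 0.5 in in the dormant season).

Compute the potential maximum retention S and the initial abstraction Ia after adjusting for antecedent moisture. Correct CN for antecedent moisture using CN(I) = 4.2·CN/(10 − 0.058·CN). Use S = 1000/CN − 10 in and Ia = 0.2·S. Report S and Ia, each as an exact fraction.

CN(I) from CN(II)=61: (4.2·61)/(10 − 0.058·61) = 42700/1077 ≈ 39.647
Max retention: S = 1000/(42700/1077) − 10 = 6500/427 in (≈ 15.222 in)
Ia = 0.2S: 0.2·15.222 = 3.044 in (exactly 1300/427)

S = 6500/427 in ≈ 15.222 in; Ia = 1300/427 in ≈ 3.044 in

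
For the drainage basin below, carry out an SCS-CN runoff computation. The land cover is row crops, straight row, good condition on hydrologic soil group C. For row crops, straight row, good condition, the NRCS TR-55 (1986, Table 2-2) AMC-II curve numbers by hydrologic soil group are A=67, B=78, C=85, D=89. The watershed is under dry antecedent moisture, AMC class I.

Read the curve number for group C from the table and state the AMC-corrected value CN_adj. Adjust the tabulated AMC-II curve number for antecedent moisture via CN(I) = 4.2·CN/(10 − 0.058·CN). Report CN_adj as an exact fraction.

NRCS table: row crops, straight row, good condition, soil group C → CN(II) = 85
CN(I) from CN(II)=85: (4.2·85)/(10 − 0.058·85) = 11900/169 ≈ 70.414

CN_adj = 11900/169 ≈ 70.414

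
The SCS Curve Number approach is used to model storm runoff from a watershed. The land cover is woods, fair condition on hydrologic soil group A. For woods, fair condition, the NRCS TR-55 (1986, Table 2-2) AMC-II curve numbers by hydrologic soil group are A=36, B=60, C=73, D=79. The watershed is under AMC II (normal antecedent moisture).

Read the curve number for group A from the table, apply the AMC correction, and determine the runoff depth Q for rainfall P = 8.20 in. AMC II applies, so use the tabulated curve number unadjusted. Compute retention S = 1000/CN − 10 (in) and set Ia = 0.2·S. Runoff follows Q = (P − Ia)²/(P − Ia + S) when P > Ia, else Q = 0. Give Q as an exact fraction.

Q = 43681/45405 in ≈ 0.962 in

NRCS table: woods, fair condition, soil group A → CN(II) = 36
Average conditions: CN = 36 (no AMC adjustment).
Max retention: S = 1000/36 − 10 = 160/9 in (≈ 17.778 in)
Initial abstraction Ia = S/5 = (160/9)/5 = 32/9 ≈ 3.556 in
P − Ia = 8.200 − 3.556 = 209/45 ≈ 4.644 in (> 0, runoff occurs)
Runoff Q = (P−Ia)²/(P−Ia+S) = (4.644)²/(4.644+17.778) = 43681/45405 ≈ 0.962 in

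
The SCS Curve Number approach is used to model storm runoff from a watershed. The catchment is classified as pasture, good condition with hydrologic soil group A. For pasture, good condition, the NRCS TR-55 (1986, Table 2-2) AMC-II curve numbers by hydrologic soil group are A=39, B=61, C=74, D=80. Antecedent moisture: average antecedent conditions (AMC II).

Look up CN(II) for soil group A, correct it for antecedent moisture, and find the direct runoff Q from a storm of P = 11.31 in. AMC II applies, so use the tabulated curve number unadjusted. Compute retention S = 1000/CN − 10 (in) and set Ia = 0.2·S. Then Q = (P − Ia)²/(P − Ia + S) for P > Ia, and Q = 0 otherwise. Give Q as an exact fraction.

NRCS table: pasture, good condition, soil group A → CN(II) = 39
CN(II) = 39; AMC II needs no correction.
Max retention: S = 1000/39 − 10 = 610/39 in (≈ 15.641 in)
Initial abstraction Ia = S/5 = (610/39)/5 = 122/39 ≈ 3.128 in
P − Ia = 11.310 − 3.128 = 31909/3900 ≈ 8.182 in (> 0, runoff occurs)
Q: (31909/3900)² ÷ (92909/3900) = 1018184281/362345100 in (≈ 2.810 in)

Q = 1018184281/362345100 in ≈ 2.810 in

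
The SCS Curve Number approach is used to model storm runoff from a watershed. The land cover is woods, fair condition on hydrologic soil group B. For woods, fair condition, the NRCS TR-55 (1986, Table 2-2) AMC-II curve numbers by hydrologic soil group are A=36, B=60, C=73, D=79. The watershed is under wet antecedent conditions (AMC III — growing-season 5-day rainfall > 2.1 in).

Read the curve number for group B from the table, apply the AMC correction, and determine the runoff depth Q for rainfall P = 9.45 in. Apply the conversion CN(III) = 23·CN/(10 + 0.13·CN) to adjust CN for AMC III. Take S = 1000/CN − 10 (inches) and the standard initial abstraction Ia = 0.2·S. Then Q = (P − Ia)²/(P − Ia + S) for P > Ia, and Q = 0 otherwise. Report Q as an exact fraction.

Q = 149842081/22412580 in ≈ 6.686 in

NRCS table: woods, fair condition, soil group B → CN(II) = 60
CN(III) from CN(II)=60: (23·60)/(10 + 0.13·60) = 6900/89 ≈ 77.528
S = 1000/(6900/89) − 10 = 200/69 in ≈ 2.899 in
Ia = 0.2S: 0.2·2.899 = 0.580 in (exactly 40/69)
Excess rainfall: 9.450 − 0.580 = 8.870 in; P > Ia so Q > 0
Q: (12241/1380)² ÷ (16241/1380) = 149842081/22412580 in (≈ 6.686 in)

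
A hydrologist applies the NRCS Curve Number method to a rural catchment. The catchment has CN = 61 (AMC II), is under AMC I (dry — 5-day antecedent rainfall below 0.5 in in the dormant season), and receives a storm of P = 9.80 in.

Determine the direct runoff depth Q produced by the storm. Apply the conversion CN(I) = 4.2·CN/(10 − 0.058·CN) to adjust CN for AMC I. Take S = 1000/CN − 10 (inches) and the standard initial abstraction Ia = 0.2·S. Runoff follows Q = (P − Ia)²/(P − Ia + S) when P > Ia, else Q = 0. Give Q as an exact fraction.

Dry (AMC I): CN(I) = 4.2·61/(10 − 0.058·61) = (1281/5)/(3231/500) = 42700/1077 ≈ 39.647
Max retention: S = 1000/(42700/1077) − 10 = 6500/427 in (≈ 15.222 in)
Ia = 0.2·(6500/427) = 1300/427 in ≈ 3.044 in
Since P=9.800 > Ia=3.044: effective rainfall P−Ia = 14423/2135 in
Q: (14423/2135)² ÷ (46923/2135) = 208022929/100180605 in (≈ 2.076 in)

Q = 208022929/100180605 in ≈ 2.076 in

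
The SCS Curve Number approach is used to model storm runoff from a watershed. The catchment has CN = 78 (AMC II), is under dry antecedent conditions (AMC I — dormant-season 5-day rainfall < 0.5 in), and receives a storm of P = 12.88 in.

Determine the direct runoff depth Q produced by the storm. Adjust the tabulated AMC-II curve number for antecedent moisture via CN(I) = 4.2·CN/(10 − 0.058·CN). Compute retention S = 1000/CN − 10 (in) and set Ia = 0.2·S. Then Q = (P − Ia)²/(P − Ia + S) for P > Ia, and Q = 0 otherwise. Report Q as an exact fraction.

Q = 27899471762/3825938025 in ≈ 7.292 in

Adjust CN=78 to AMC I: 4.2·78/(10 − 0.058·78) → (1638/5) ÷ (1369/250) = 81900/1369 ≈ 59.825
Max retention: S = 1000/(81900/1369) − 10 = 5500/819 in (≈ 6.716 in)
Ia = 0.2·(5500/819) = 1100/819 in ≈ 1.343 in
P − Ia = 12.880 − 1.343 = 236218/20475 ≈ 11.537 in (> 0, runoff occurs)
Q = (236218/20475)²/((236218/20475) + 5500/819) = (55798943524/419225625)/(373718/20475) = 27899471762/3825938025 in ≈ 7.292 in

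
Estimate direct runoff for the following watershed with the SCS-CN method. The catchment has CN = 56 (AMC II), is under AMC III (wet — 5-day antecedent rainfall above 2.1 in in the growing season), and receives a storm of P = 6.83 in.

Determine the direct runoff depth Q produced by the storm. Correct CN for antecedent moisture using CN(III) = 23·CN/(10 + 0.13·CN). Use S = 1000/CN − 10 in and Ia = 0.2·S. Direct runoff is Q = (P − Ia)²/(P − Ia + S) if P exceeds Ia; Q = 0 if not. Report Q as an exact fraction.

Q = 9793675369/2478804300 in ≈ 3.951 in

Adjust CN=56 to AMC III: 23·56/(10 + 0.13·56) → 1288 ÷ (432/25) = 4025/54 ≈ 74.537
S = 1000/(4025/54) − 10 = 550/161 in ≈ 3.416 in
Ia = 0.2·(550/161) = 110/161 in ≈ 0.683 in
Since P=6.830 > Ia=0.683: effective rainfall P−Ia = 98963/16100 in
Runoff Q = (P−Ia)²/(P−Ia+S) = (6.147)²/(6.147+3.416) = 9793675369/2478804300 ≈ 3.951 in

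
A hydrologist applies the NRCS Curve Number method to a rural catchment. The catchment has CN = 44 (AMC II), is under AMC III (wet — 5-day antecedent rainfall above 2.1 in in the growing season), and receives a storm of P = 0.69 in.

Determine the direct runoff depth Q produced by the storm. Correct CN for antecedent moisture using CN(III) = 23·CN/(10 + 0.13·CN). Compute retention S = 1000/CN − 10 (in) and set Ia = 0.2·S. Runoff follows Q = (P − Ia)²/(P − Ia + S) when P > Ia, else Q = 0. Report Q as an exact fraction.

Q = 0 in ≈ 0.000 in

CN(III) from CN(II)=44: (23·44)/(10 + 0.13·44) = 25300/393 ≈ 64.377
Retention S: 1000/CN − 10 with CN=64.377 → S = 1400/253 ≈ 5.534 in
Ia = 0.2·(1400/253) = 280/253 in ≈ 1.107 in
P = 0.690 ≤ Ia = 1.107 in: entire storm abstracted, Q = 0.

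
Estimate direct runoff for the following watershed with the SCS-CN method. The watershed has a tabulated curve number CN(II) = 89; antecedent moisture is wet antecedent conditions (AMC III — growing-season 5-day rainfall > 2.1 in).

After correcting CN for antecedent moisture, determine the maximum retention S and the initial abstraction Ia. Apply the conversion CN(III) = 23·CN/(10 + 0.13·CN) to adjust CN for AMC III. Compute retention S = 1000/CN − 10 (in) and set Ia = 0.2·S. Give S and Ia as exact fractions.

S = 1100/2047 in ≈ 0.537 in; Ia = 220/2047 in ≈ 0.107 in

Adjust CN=89 to AMC III: 23·89/(10 + 0.13·89) → 2047 ÷ (2157/100) = 204700/2157 ≈ 94.900
S = 1000/(204700/2157) − 10 = 1100/2047 in ≈ 0.537 in
Ia = 0.2S: 0.2·0.537 = 0.107 in (exactly 220/2047)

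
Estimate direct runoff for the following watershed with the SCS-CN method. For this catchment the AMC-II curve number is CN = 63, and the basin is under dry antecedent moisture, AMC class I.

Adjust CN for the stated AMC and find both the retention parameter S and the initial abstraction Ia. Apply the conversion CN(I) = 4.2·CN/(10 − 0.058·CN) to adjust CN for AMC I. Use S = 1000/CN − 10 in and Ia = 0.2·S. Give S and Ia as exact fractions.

S = 18500/1323 in ≈ 13.983 in; Ia = 3700/1323 in ≈ 2.797 in

Adjust CN=63 to AMC I: 4.2·63/(10 − 0.058·63) → (1323/5) ÷ (3173/500) = 132300/3173 ≈ 41.696
Retention S: 1000/CN − 10 with CN=41.696 → S = 18500/1323 ≈ 13.983 in
Ia = 0.2S: 0.2·13.983 = 2.797 in (exactly 3700/1323)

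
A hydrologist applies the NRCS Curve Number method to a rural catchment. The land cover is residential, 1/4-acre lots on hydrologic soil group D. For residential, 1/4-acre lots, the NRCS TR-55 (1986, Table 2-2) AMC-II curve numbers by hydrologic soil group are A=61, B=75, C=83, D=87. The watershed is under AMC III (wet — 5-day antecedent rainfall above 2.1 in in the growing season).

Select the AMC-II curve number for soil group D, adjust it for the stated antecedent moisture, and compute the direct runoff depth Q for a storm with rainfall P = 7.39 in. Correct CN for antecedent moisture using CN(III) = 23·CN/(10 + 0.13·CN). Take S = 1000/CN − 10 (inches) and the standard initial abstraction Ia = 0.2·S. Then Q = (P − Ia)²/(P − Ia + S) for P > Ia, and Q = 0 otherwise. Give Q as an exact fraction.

NRCS table: residential, 1/4-acre lots, soil group D → CN(II) = 87
Wet (AMC III): CN(III) = 23·87/(10 + 0.13·87) = 2001/(2131/100) = 200100/2131 ≈ 93.900
Retention S: 1000/CN − 10 with CN=93.900 → S = 1300/2001 ≈ 0.650 in
Ia = 0.2S: 0.2·0.650 = 0.130 in (exactly 260/2001)
P − Ia = 7.390 − 0.130 = 1452739/200100 ≈ 7.260 in (> 0, runoff occurs)
Q = (1452739/200100)²/((1452739/200100) + 1300/2001) = (2110450602121/40040010000)/(1582739/200100) = 2110450602121/316706073900 in ≈ 6.664 in

Q = 2110450602121/316706073900 in ≈ 6.664 in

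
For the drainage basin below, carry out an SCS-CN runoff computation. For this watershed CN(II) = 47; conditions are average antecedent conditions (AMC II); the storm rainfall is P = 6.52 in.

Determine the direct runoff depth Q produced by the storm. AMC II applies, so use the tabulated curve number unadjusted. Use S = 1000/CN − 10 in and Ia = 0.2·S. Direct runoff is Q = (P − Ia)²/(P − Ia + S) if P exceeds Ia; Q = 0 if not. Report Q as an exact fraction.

CN(II) = 47; AMC II needs no correction.
Retention S: 1000/CN − 10 with CN=47.000 → S = 530/47 ≈ 11.277 in
Ia = 0.2·(530/47) = 106/47 in ≈ 2.255 in
P − Ia = 6.520 − 2.255 = 5011/1175 ≈ 4.265 in (> 0, runoff occurs)
Q: (5011/1175)² ÷ (18261/1175) = 25110121/21456675 in (≈ 1.170 in)

Q = 25110121/21456675 in ≈ 1.170 in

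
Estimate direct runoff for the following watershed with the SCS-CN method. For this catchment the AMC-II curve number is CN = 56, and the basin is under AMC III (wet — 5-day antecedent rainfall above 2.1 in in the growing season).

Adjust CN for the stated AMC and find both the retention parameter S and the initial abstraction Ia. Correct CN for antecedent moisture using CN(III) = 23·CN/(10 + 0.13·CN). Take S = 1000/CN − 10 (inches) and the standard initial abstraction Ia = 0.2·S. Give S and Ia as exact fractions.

S = 550/161 in ≈ 3.416 in; Ia = 110/161 in ≈ 0.683 in

Wet (AMC III): CN(III) = 23·56/(10 + 0.13·56) = 1288/(432/25) = 4025/54 ≈ 74.537
S = 1000/(4025/54) − 10 = 550/161 in ≈ 3.416 in
Ia = 0.2S: 0.2·3.416 = 0.683 in (exactly 110/161)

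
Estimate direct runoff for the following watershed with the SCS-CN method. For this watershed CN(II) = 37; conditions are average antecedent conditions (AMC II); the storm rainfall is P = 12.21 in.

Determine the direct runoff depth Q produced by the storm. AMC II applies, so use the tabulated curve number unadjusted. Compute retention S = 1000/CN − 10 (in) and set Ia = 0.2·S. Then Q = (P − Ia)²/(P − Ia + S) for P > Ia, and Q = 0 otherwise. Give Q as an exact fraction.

AMC II — tabulated CN = 37 applies directly.
S = 1000/37 − 10 = 630/37 in ≈ 17.027 in
Ia = 0.2S: 0.2·17.027 = 3.405 in (exactly 126/37)
Since P=12.210 > Ia=3.405: effective rainfall P−Ia = 32577/3700 in
Runoff Q = (P−Ia)²/(P−Ia+S) = (8.805)²/(8.805+17.027) = 353753643/117878300 ≈ 3.001 in

Q = 353753643/117878300 in ≈ 3.001 in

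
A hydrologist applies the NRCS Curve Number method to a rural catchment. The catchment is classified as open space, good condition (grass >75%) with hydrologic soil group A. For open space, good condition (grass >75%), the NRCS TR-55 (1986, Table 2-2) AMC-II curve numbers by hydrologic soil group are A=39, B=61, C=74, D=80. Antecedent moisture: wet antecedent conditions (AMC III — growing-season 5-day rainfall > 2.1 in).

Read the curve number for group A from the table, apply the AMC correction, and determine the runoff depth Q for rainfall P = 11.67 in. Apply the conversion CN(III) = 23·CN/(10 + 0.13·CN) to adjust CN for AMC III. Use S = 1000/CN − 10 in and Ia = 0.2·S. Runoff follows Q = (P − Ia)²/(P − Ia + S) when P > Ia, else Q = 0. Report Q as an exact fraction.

NRCS table: open space, good condition (grass >75%), soil group A → CN(II) = 39
CN(III) from CN(II)=39: (23·39)/(10 + 0.13·39) = 89700/1507 ≈ 59.522
Max retention: S = 1000/(89700/1507) − 10 = 6100/897 in (≈ 6.800 in)
Initial abstraction Ia = S/5 = (6100/897)/5 = 1220/897 ≈ 1.360 in
P − Ia = 11.670 − 1.360 = 924799/89700 ≈ 10.310 in (> 0, runoff occurs)
Q: (924799/89700)² ÷ (1534799/89700) = 855253190401/137671470300 in (≈ 6.212 in)

Q = 855253190401/137671470300 in ≈ 6.212 in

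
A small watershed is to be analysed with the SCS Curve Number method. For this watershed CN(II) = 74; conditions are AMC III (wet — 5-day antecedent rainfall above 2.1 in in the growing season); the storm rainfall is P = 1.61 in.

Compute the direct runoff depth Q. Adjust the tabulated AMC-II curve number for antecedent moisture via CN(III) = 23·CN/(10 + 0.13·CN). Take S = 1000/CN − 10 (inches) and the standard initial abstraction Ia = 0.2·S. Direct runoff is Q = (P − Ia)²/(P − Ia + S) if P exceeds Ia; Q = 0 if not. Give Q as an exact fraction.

Q = 12323442121/20510036100 in ≈ 0.601 in

Wet (AMC III): CN(III) = 23·74/(10 + 0.13·74) = 1702/(981/50) = 85100/981 ≈ 86.748
Retention S: 1000/CN − 10 with CN=86.748 → S = 1300/851 ≈ 1.528 in
Initial abstraction Ia = S/5 = (1300/851)/5 = 260/851 ≈ 0.306 in
P − Ia = 1.610 − 0.306 = 111011/85100 ≈ 1.304 in (> 0, runoff occurs)
Q = (111011/85100)²/((111011/85100) + 1300/851) = (12323442121/7242010000)/(241011/85100) = 12323442121/20510036100 in ≈ 0.601 in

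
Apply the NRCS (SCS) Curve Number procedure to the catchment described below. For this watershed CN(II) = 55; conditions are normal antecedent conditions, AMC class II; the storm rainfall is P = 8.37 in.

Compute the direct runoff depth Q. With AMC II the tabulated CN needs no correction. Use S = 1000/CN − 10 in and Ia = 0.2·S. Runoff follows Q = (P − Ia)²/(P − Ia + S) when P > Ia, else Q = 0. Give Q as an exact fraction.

Q = 6095961/2005300 in ≈ 3.040 in

Average conditions: CN = 55 (no AMC adjustment).
Max retention: S = 1000/55 − 10 = 90/11 in (≈ 8.182 in)
Ia = 0.2S: 0.2·8.182 = 1.636 in (exactly 18/11)
P − Ia = 8.370 − 1.636 = 7407/1100 ≈ 6.734 in (> 0, runoff occurs)
Q = (7407/1100)²/((7407/1100) + 90/11) = (54863649/1210000)/(16407/1100) = 6095961/2005300 in ≈ 3.040 in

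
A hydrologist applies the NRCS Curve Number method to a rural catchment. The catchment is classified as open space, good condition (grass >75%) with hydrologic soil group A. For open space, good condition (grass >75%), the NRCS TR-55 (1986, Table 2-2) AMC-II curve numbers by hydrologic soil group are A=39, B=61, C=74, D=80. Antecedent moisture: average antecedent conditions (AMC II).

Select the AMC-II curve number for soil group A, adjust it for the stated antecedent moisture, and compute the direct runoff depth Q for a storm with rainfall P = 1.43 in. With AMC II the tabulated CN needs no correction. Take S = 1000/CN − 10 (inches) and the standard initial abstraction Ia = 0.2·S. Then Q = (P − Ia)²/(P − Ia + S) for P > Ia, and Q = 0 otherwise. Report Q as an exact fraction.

Q = 0 in ≈ 0.000 in

NRCS table: open space, good condition (grass >75%), soil group A → CN(II) = 39
Average conditions: CN = 39 (no AMC adjustment).
S = 1000/39 − 10 = 610/39 in ≈ 15.641 in
Ia = 0.2S: 0.2·15.641 = 3.128 in (exactly 122/39)
P = 1.430 ≤ Ia = 3.128 in: entire storm abstracted, Q = 0.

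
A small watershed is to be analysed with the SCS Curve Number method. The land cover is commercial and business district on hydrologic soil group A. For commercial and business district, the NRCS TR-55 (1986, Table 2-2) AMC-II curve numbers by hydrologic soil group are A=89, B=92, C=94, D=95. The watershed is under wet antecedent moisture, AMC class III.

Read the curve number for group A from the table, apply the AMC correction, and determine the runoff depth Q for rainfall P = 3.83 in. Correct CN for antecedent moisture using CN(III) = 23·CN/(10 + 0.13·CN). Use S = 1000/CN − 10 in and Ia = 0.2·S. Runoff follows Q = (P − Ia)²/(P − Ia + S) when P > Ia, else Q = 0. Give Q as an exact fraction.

Q = 580645524001/178498604700 in ≈ 3.253 in

NRCS table: commercial and business district, soil group A → CN(II) = 89
Adjust CN=89 to AMC III: 23·89/(10 + 0.13·89) → 2047 ÷ (2157/100) = 204700/2157 ≈ 94.900
Max retention: S = 1000/(204700/2157) − 10 = 1100/2047 in (≈ 0.537 in)
Ia = 0.2·(1100/2047) = 220/2047 in ≈ 0.107 in
Since P=3.830 > Ia=0.107: effective rainfall P−Ia = 762001/204700 in
Q = (762001/204700)²/((762001/204700) + 1100/2047) = (580645524001/41902090000)/(872001/204700) = 580645524001/178498604700 in ≈ 3.253 in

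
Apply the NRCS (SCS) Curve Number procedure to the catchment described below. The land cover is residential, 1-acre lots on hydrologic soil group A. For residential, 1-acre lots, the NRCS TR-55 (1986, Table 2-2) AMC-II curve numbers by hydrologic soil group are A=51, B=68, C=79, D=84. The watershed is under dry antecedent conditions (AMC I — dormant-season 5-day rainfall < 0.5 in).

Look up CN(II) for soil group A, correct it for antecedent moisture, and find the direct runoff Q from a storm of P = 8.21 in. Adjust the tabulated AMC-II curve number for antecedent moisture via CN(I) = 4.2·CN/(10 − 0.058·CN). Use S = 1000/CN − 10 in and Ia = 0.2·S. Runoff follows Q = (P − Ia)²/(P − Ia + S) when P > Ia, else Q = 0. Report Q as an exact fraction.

Q = 3092805769/6205878900 in ≈ 0.498 in

NRCS table: residential, 1-acre lots, soil group A → CN(II) = 51
Adjust CN=51 to AMC I: 4.2·51/(10 − 0.058·51) → (1071/5) ÷ (3521/500) = 15300/503 ≈ 30.417
S = 1000/(15300/503) − 10 = 3500/153 in ≈ 22.876 in
Ia = 0.2·(3500/153) = 700/153 in ≈ 4.575 in
P − Ia = 8.210 − 4.575 = 55613/15300 ≈ 3.635 in (> 0, runoff occurs)
Q = (55613/15300)²/((55613/15300) + 3500/153) = (3092805769/234090000)/(405613/15300) = 3092805769/6205878900 in ≈ 0.498 in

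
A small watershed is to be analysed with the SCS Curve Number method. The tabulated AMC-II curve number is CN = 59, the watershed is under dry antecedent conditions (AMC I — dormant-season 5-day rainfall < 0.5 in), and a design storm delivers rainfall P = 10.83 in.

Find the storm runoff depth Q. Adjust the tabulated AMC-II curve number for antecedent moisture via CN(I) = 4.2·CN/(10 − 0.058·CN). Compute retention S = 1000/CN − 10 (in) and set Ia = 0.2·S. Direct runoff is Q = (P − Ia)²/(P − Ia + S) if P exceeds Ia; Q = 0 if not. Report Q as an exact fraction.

Adjust CN=59 to AMC I: 4.2·59/(10 − 0.058·59) → (1239/5) ÷ (3289/500) = 123900/3289 ≈ 37.671
S = 1000/(123900/3289) − 10 = 20500/1239 in ≈ 16.546 in
Ia = 0.2S: 0.2·16.546 = 3.309 in (exactly 4100/1239)
Excess rainfall: 10.830 − 3.309 = 7.521 in; P > Ia so Q > 0
Runoff Q = (P−Ia)²/(P−Ia+S) = (7.521)²/(7.521+16.546) = 868320194569/369449604300 ≈ 2.350 in

Q = 868320194569/369449604300 in ≈ 2.350 in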